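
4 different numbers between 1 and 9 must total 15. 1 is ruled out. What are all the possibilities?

{2,3,4,6}

4 distinct digits from 1–9 sum between 10 and 30.
Dropping sets that contain 1.
Only one set works: {2,3,4,6}.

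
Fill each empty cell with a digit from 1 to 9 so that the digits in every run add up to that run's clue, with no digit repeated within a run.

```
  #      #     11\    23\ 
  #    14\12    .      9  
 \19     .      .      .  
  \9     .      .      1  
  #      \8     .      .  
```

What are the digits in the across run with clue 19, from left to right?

11 in 4 cells must be {1,2,3,5}.
R1C2 = 12 − 9 = 3 completes the 12 across.
No cell is forced outright now. R3C2 can only be 2 or 5 (the digits allowed by both its 9 across and its 11 down). If R3C2 = 5: that forces R2C2 = 2, R2C3 = 8, after which R3C1 would have to be in {3} for the 9 across but in {5,6,8,9} for the 14 down — contradiction. So R3C2 = 2.
Given what's placed, R2C2 must be 5 to fit the 19 across and 11 down.
R3C1 = 9 − 3 = 6 completes the 9 across.
R4C2 = 11 − 10 = 1 completes the 11 down.
R4C3 = 8 − 1 = 7 completes the 8 across.
R2C1 = 14 − 6 = 8 completes the 14 down.
R2C3 = 19 − 13 = 6 completes the 19 across.

8 5 6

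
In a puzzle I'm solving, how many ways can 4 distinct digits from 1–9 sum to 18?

11

4 distinct digits from 1–9 sum between 10 and 30.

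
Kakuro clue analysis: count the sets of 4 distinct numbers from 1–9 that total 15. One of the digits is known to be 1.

4 distinct digits from 1–9 sum between 10 and 30.
Keeping only sets containing 1.
Enumerating: {1,2,3,9}, {1,2,4,8}, {1,2,5,7}, {1,3,4,7}, {1,3,5,6}.

5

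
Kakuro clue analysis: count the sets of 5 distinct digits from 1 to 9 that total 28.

5 distinct digits from 1–9 sum between 15 and 35.

9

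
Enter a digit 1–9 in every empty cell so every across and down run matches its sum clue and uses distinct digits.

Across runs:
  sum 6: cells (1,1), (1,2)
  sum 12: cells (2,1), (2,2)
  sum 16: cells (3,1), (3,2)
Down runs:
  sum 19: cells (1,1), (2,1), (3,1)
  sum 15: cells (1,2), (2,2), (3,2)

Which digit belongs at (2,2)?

16 in 2 cells must be {7,9}.
Nothing is forced directly, so branch on (1,1), whose candidates are 2 or 4 or 5. If (1,1) = 2: that forces (1,2) = 4, (3,1) = 9, after which (3,2) would have to be in {7} for the 16 across but in {2,3,5,6,8,9} for the 15 down — contradiction. If (1,1) = 5: that forces (1,2) = 1, (2,1) = 8, after which (2,2) would have to be in {4} for the 12 across but in {5,6,8,9} for the 15 down — contradiction. So (1,1) = 4.
(1,2) = 6 − 4 = 2 completes the 6 across.
Nothing is forced directly, so branch on (3,1), whose candidates are 7 or 9. If (3,1) = 9: then (2,1) would have to be in {3,4,5,7,8,9} for the 12 across but in {6} for the 19 down — contradiction. So (3,1) = 7.
(2,1) = 19 − 11 = 8 completes the 19 down.
(2,2) = 12 − 8 = 4 completes the 12 across.
(3,2) = 16 − 7 = 9 completes the 16 across.

4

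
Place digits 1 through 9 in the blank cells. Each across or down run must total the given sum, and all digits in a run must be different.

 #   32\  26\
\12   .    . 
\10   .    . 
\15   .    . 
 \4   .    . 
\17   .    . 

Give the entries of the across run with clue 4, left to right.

4 in 2 cells must be {1,3}; 17 in 2 cells must be {8,9}.
Only 3 fits R4C1 under both its across sum 4 and down sum 32.
R4C2 = 4 − 3 = 1 completes the 4 across.

3 1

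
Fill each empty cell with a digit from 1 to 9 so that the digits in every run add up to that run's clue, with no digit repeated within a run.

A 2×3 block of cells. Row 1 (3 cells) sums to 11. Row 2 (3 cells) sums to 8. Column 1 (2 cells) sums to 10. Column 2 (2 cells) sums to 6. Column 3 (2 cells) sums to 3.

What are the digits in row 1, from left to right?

3 in 2 cells must be {1,2}.
Nothing is forced directly, so branch on (1,3), whose candidates are 1 or 2. If (1,3) = 1: that forces (2,3) = 2, (2,1) = 1, (2,2) = 5, after which (1,1) would have to be in {2,3,4,6,7,8} for the 11 across but in {9} for the 10 down — contradiction. So (1,3) = 2.
(2,3) = 3 − 2 = 1 completes the 3 down.
Nothing is forced directly, so branch on (1,2), whose candidates are 1 or 4 or 5. If (1,2) = 4: then (1,1) would have to be in {5} for the 11 across but in {1,2,3,4,6,7,8,9} for the 10 down — contradiction. If (1,2) = 5: that forces (1,1) = 4, after which (2,1) would have to be in {2,3,4,5} for the 8 across but in {6} for the 10 down — contradiction. So (1,2) = 1.
(1,1) = 11 − 3 = 8 completes the 11 across.
(2,1) = 10 − 8 = 2 completes the 10 down.
(2,2) = 8 − 3 = 5 completes the 8 across.

8 1 2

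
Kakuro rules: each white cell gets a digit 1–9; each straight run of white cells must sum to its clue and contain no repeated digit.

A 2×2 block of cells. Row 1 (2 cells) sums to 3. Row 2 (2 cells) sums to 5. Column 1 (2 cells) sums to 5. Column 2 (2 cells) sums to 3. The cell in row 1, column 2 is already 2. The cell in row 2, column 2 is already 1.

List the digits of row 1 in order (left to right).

1 2

3 in 2 cells must be {1,2}.
(1,1) = 3 − 2 = 1 completes the 3 across.
(2,1) = 5 − 1 = 4 completes the 5 across.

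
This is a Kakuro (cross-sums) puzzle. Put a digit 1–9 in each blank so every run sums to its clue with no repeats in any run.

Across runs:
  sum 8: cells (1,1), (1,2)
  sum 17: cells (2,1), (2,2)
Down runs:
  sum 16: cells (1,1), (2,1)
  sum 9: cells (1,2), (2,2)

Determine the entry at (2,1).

9

17 in 2 cells must be {8,9}; 16 in 2 cells must be {7,9}.
The 8 across and the 16 down share only 7, so (1,1) = 7.
(1,2) = 8 − 7 = 1 completes the 8 across.
(2,1) = 16 − 7 = 9 completes the 16 down.
(2,2) = 17 − 9 = 8 completes the 17 across.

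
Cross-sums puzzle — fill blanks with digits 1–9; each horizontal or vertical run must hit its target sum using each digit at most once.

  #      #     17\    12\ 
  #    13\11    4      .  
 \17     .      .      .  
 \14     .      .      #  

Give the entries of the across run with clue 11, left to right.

R1C3 = 11 − 4 = 7 completes the 11 across.
R2C3 = 12 − 7 = 5 completes the 12 down.
Given what's placed, R2C2 must be 8 to fit the 17 across and 17 down.
R3C2 = 17 − 12 = 5 completes the 17 down.
R2C1 = 17 − 13 = 4 completes the 17 across.
R3C1 = 14 − 5 = 9 completes the 14 across.

4 7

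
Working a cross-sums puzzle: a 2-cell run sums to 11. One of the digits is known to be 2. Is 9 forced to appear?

The only way to make 11 from 2 distinct digits under that restriction is {2,9}, which contains 9.

Yes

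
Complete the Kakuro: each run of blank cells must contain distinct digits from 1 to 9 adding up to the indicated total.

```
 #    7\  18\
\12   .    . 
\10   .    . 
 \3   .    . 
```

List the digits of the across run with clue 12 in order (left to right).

4, 8

3 in 2 cells must be {1,2}; 7 in 3 cells must be {1,2,4}.
The 12 across and the 7 down share only 4, so R1C1 = 4.
R1C2 = 12 − 4 = 8 completes the 12 across.
Given what's placed, R3C2 must be 1 to fit the 3 across and 18 down.
R2C2 = 18 − 9 = 9 completes the 18 down.
R3C1 = 3 − 1 = 2 completes the 3 across.
R2C1 = 10 − 9 = 1 completes the 10 across.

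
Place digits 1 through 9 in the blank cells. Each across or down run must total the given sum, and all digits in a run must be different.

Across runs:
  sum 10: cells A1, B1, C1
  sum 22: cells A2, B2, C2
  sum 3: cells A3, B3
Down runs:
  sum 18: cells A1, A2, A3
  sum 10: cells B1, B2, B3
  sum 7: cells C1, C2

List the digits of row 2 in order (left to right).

3 in 2 cells must be {1,2}.
Nothing is forced directly, so branch on A3, whose candidates are 1 or 2. If A3 = 1: then A1 would have to be in {1,2,3,4,5,6,7} for the 10 across but in {8,9} for the 18 down — contradiction. So A3 = 2.
Given what's placed, A1 must be 7 to fit the 10 across and 18 down.
A2 = 18 − 9 = 9 completes the 18 down.
B3 = 3 − 2 = 1 completes the 3 across.
B1 = 2: the only remaining digit allowed by both the 10 across and the 10 down.
C1 = 10 − 9 = 1 completes the 10 across.
B2 = 10 − 3 = 7 completes the 10 down.
C2 = 22 − 16 = 6 completes the 22 across.

9 7 6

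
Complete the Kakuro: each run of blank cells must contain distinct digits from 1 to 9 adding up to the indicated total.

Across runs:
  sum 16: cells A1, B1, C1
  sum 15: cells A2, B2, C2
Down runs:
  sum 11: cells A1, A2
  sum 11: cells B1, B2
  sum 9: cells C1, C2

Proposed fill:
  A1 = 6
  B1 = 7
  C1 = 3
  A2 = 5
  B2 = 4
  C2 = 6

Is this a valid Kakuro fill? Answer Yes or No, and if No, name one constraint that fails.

Across: 6+7+3=16; 5+4+6=15. Down: 6+5=11; 7+4=11; 3+6=9. No digit repeats within any run.

Yes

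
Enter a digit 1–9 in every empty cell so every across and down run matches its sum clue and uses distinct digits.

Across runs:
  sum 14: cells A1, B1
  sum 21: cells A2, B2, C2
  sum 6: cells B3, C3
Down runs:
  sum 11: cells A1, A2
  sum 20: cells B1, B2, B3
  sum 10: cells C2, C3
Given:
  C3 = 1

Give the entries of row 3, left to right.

C2 = 10 − 1 = 9 completes the 10 down.
B3 = 6 − 1 = 5 completes the 6 across.
No cell is forced outright now. B2 can only be 7 or 8 (the digits allowed by both its 21 across and its 20 down). If B2 = 8: then B1 would have to be in {5,6,8,9} for the 14 across but in {7} for the 20 down — contradiction. So B2 = 7.
B1 = 20 − 12 = 8 completes the 20 down.
A2 = 21 − 16 = 5 completes the 21 across.
A1 = 14 − 8 = 6 completes the 14 across.

5 1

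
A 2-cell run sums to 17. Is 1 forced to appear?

No

The only way to make 17 from 2 distinct digits is {8,9}, which does not contain 1.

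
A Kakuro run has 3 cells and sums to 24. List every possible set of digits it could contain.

3 distinct digits from 1–9 sum between 6 and 24.
Only one set works: {7,8,9}.

{7,8,9}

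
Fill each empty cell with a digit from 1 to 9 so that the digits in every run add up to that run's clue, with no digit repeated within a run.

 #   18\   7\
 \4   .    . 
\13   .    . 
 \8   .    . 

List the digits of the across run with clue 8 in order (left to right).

6, 2

4 in 2 cells must be {1,3}; 7 in 3 cells must be {1,2,4}.
The 4 across and the 7 down share only 1, so R1C2 = 1.
Given what's placed, R2C2 must be 4 to fit the 13 across and 7 down.
R3C2 = 7 − 5 = 2 completes the 7 down.
R1C1 = 4 − 1 = 3 completes the 4 across.
R2C1 = 13 − 4 = 9 completes the 13 across.
R3C1 = 8 − 2 = 6 completes the 8 across.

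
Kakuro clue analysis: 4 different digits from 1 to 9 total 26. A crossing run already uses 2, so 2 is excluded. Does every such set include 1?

Counterexample: {3,6,8,9} sums to 26 under that restriction without using 1.

No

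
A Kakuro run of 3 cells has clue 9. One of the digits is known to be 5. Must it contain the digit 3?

The only way to make 9 from 3 distinct digits under that restriction is {1,3,5}, which contains 3.

Yes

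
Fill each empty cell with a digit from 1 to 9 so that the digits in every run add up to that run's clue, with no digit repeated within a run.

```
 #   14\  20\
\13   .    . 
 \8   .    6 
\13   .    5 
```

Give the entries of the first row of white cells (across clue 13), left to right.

R1C2 = 20 − 11 = 9 completes the 20 down.
R2C1 = 8 − 6 = 2 completes the 8 across.
R3C1 = 13 − 5 = 8 completes the 13 across.
R1C1 = 13 − 9 = 4 completes the 13 across.

4, 9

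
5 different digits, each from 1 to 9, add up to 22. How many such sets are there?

9

5 distinct digits from 1–9 sum between 15 and 35.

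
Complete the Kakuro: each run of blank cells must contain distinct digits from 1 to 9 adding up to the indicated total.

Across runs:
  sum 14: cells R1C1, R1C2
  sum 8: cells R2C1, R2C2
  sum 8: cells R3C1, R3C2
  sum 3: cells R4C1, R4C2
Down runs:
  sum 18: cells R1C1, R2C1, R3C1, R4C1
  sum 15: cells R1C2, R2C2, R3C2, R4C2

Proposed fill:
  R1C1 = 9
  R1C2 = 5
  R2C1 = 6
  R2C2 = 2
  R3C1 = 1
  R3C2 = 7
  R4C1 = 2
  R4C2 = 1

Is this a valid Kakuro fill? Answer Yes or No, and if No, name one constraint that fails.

Across: 9+5=14; 6+2=8; 1+7=8; 2+1=3. Down: 9+6+1+2=18; 5+2+7+1=15. No digit repeats within any run.

Yes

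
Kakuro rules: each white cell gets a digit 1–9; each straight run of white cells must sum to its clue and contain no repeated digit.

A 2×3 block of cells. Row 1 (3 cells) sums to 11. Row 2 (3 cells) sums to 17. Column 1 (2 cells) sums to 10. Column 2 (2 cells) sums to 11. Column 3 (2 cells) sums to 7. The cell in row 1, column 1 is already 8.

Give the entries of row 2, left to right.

(1,2) = 2: the only remaining digit allowed by both the 11 across and the 11 down.
(1,3) = 11 − 10 = 1 completes the 11 across.
(2,1) = 10 − 8 = 2 completes the 10 down.
(2,2) = 11 − 2 = 9 completes the 11 down.
(2,3) = 17 − 11 = 6 completes the 17 across.

2 9 6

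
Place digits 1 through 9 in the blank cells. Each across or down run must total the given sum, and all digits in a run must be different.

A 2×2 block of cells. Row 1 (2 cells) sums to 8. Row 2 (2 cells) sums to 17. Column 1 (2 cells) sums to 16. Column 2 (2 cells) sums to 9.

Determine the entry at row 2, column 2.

8

17 in 2 cells must be {8,9}; 16 in 2 cells must be {7,9}.
The 8 across and the 16 down share only 7, so (1,1) = 7.
(1,2) = 8 − 7 = 1 completes the 8 across.
(2,1) = 16 − 7 = 9 completes the 16 down.
(2,2) = 17 − 9 = 8 completes the 17 across.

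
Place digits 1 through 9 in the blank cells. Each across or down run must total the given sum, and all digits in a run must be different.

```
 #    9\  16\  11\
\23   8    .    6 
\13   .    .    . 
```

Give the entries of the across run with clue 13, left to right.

1 7 5

23 in 3 cells must be {6,8,9}; 16 in 2 cells must be {7,9}.
R1C2 = 23 − 14 = 9 completes the 23 across.
R2C1 = 9 − 8 = 1 completes the 9 down.
R2C2 = 16 − 9 = 7 completes the 16 down.
R2C3 = 13 − 8 = 5 completes the 13 across.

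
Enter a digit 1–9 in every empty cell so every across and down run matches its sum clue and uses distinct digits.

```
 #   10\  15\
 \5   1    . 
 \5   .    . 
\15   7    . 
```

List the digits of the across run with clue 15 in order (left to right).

R1C2 = 5 − 1 = 4 completes the 5 across.
R2C1 = 10 − 8 = 2 completes the 10 down.
R2C2 = 5 − 2 = 3 completes the 5 across.
R3C2 = 15 − 7 = 8 completes the 15 across.

7 8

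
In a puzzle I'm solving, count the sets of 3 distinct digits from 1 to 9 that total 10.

4

3 distinct digits from 1–9 sum between 6 and 24.
Enumerating: {1,2,7}, {1,3,6}, {1,4,5}, {2,3,5}.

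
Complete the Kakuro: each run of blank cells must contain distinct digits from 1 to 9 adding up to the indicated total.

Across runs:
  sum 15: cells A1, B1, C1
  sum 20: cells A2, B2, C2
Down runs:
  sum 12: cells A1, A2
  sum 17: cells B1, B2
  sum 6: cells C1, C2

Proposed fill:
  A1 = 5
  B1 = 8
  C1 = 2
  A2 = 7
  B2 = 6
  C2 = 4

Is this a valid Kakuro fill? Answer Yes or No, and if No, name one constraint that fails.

No — the down run B1–B2 sums to 14, not 17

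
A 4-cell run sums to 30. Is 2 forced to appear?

The only way to make 30 from 4 distinct digits is {6,7,8,9}, which does not contain 2.

No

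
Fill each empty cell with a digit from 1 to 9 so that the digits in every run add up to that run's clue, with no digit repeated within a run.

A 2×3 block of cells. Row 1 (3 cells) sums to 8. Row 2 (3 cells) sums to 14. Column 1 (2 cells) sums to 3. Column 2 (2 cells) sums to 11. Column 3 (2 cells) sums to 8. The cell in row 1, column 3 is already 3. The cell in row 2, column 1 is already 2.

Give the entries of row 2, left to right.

3 in 2 cells must be {1,2}.
(1,1) = 3 − 2 = 1 completes the 3 down.
(1,2) = 8 − 4 = 4 completes the 8 across.
(2,2) = 11 − 4 = 7 completes the 11 down.
(2,3) = 14 − 9 = 5 completes the 14 across.

2 7 5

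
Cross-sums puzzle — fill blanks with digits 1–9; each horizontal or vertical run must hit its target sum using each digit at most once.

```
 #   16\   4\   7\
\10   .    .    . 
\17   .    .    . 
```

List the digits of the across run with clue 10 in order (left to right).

16 in 2 cells must be {7,9}; 4 in 2 cells must be {1,3}.
The 10 across and the 16 down share only 7, so R1C1 = 7.
Given what's placed, R1C2 must be 1 to fit the 10 across and 4 down.
R1C3 = 10 − 8 = 2 completes the 10 across.
R2C1 = 16 − 7 = 9 completes the 16 down.
R2C2 = 4 − 1 = 3 completes the 4 down.
R2C3 = 17 − 12 = 5 completes the 17 across.

7 1 2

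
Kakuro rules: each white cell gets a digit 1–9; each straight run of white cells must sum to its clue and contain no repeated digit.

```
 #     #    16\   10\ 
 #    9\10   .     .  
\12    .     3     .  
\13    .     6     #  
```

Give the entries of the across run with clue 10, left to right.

7 3

R1C2 = 16 − 9 = 7 completes the 16 down.
R1C3 = 10 − 7 = 3 completes the 10 across.
R2C3 = 10 − 3 = 7 completes the 10 down.
R3C1 = 13 − 6 = 7 completes the 13 across.
R2C1 = 12 − 10 = 2 completes the 12 across.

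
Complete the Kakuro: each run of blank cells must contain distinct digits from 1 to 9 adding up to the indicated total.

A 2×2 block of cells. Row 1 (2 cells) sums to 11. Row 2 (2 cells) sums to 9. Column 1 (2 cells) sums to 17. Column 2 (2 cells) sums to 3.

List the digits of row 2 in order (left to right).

17 in 2 cells must be {8,9}; 3 in 2 cells must be {1,2}.
The 11 across and the 3 down share only 2, so (1,2) = 2.
The 9 across and the 17 down share only 8, so (2,1) = 8.
(2,2) = 9 − 8 = 1 completes the 9 across.
(1,1) = 11 − 2 = 9 completes the 11 across.

8, 1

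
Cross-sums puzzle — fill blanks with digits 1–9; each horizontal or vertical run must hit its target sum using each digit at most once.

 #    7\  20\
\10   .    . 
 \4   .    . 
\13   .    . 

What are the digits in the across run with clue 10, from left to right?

2 8

4 in 2 cells must be {1,3}; 7 in 3 cells must be {1,2,4}.
The 4 across and the 7 down share only 1, so R2C1 = 1.
R2C2 = 4 − 1 = 3 completes the 4 across.
Given what's placed, R3C1 must be 4 to fit the 13 across and 7 down.
R3C2 = 13 − 4 = 9 completes the 13 across.
R1C1 = 7 − 5 = 2 completes the 7 down.
R1C2 = 10 − 2 = 8 completes the 10 across.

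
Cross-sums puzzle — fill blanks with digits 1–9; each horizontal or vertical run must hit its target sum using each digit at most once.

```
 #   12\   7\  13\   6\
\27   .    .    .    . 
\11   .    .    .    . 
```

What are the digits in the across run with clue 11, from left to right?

3 1 5 2

11 in 4 cells must be {1,2,3,5}.
Only 5 fits R2C3 under both its across sum 11 and down sum 13.
R1C3 = 13 − 5 = 8 completes the 13 down.
Given what's placed, R1C4 must be 4 to fit the 27 across and 6 down.
R2C1 = 3: the only remaining digit allowed by both the 11 across and the 12 down.
R2C4 = 6 − 4 = 2 completes the 6 down.
R1C1 = 12 − 3 = 9 completes the 12 down.
R1C2 = 27 − 21 = 6 completes the 27 across.
R2C2 = 11 − 10 = 1 completes the 11 across.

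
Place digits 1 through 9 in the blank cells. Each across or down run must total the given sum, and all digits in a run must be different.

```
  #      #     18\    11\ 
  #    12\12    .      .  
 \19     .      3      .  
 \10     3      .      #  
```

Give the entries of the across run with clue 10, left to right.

R2C1 = 12 − 3 = 9 completes the 12 down.
R2C3 = 19 − 12 = 7 completes the 19 across.
R3C2 = 10 − 3 = 7 completes the 10 across.
R1C2 = 18 − 10 = 8 completes the 18 down.
R1C3 = 12 − 8 = 4 completes the 12 across.

3 7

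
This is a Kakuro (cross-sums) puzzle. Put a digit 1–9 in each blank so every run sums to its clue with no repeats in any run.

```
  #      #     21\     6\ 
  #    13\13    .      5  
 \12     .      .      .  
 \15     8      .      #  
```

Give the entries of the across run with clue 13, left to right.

R1C2 = 13 − 5 = 8 completes the 13 across.
R2C1 = 13 − 8 = 5 completes the 13 down.
R2C3 = 6 − 5 = 1 completes the 6 down.
R3C2 = 15 − 8 = 7 completes the 15 across.
R2C2 = 12 − 6 = 6 completes the 12 across.

8, 5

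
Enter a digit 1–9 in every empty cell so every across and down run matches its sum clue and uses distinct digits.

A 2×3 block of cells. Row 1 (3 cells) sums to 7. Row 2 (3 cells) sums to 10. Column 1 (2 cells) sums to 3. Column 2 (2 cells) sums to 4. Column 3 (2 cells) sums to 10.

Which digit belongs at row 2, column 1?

7 in 3 cells must be {1,2,4}; 3 in 2 cells must be {1,2}; 4 in 2 cells must be {1,3}.
The 7 across and the 4 down share only 1, so (1,2) = 1.
(2,2) = 4 − 1 = 3 completes the 4 down.
Given what's placed, (1,1) must be 2 to fit the 7 across and 3 down.
(1,3) = 7 − 3 = 4 completes the 7 across.
(2,1) = 3 − 2 = 1 completes the 3 down.
(2,3) = 10 − 4 = 6 completes the 10 across.

1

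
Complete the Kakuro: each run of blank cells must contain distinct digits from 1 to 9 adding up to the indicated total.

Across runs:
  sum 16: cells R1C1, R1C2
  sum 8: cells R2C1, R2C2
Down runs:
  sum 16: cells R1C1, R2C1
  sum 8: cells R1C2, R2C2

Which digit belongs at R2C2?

16 in 2 cells must be {7,9}.
The 16 across and the 8 down share only 7, so R1C2 = 7.
The 8 across and the 16 down share only 7, so R2C1 = 7.
R2C2 = 8 − 7 = 1 completes the 8 across.
R1C1 = 16 − 7 = 9 completes the 16 across.

1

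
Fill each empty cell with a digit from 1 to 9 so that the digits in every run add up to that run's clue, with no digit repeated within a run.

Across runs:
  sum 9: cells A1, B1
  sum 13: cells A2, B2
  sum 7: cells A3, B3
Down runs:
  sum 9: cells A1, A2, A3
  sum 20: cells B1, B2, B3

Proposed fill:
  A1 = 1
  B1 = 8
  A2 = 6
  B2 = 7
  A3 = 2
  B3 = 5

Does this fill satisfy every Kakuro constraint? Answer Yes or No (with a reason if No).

Yes

Across: 1+8=9; 6+7=13; 2+5=7. Down: 1+6+2=9; 8+7+5=20. No digit repeats within any run.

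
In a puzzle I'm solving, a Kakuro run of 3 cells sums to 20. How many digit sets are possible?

4

3 distinct digits from 1–9 sum between 6 and 24.
Enumerating: {3,8,9}, {4,7,9}, {5,6,9}, {5,7,8}.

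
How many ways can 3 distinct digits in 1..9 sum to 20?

3 distinct digits from 1–9 sum between 6 and 24.
Enumerating: {3,8,9}, {4,7,9}, {5,6,9}, {5,7,8}.

4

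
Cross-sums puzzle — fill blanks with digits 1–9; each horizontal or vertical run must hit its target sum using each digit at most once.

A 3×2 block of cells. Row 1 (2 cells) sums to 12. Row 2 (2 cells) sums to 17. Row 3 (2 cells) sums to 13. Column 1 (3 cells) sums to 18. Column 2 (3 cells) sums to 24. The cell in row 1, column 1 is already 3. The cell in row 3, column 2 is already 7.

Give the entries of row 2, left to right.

9, 8

17 in 2 cells must be {8,9}; 24 in 3 cells must be {7,8,9}.
(1,2) = 12 − 3 = 9 completes the 12 across.
(2,2) = 24 − 16 = 8 completes the 24 down.
(3,1) = 13 − 7 = 6 completes the 13 across.
(2,1) = 17 − 8 = 9 completes the 17 across.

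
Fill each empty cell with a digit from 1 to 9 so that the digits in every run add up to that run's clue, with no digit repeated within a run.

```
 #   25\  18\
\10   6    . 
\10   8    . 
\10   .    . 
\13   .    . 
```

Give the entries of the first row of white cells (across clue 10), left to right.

R1C2 = 10 − 6 = 4 completes the 10 across.
R2C2 = 10 − 8 = 2 completes the 10 across.
Nothing is forced directly, so branch on R3C2, whose candidates are 3 or 7 or 9. If R3C2 = 7: then R3C1 would have to be in {3} for the 10 across but in {2,4,7,9} for the 25 down — contradiction. If R3C2 = 9: then R3C1 would have to be in {1} for the 10 across but in {2,4,7,9} for the 25 down — contradiction. So R3C2 = 3.
R3C1 = 10 − 3 = 7 completes the 10 across.
R4C1 = 25 − 21 = 4 completes the 25 down.
R4C2 = 13 − 4 = 9 completes the 13 across.

6 4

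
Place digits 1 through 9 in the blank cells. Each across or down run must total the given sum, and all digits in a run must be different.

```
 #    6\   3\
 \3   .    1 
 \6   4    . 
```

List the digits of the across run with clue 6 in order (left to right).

4 2

3 in 2 cells must be {1,2}.
R1C1 = 3 − 1 = 2 completes the 3 across.
R2C2 = 6 − 4 = 2 completes the 6 across.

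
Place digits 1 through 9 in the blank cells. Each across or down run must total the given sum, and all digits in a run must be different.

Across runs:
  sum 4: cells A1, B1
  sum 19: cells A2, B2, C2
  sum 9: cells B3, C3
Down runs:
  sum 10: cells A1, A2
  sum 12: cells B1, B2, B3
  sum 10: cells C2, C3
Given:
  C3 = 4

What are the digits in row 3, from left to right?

4 in 2 cells must be {1,3}.
C2 = 10 − 4 = 6 completes the 10 down.
B3 = 9 − 4 = 5 completes the 9 across.
Given what's placed, B2 must be 4 to fit the 19 across and 12 down.
B1 = 12 − 9 = 3 completes the 12 down.
A2 = 19 − 10 = 9 completes the 19 across.
A1 = 4 − 3 = 1 completes the 4 across.

5 4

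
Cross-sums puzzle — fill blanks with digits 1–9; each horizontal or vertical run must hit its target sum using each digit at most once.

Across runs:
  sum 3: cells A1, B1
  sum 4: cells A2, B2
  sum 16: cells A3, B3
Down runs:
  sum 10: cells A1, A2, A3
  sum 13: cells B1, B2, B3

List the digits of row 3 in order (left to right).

3 in 2 cells must be {1,2}; 4 in 2 cells must be {1,3}; 16 in 2 cells must be {7,9}.
The 16 across and the 10 down share only 7, so A3 = 7.
B3 = 16 − 7 = 9 completes the 16 across.
Given what's placed, B1 must be 1 to fit the 3 across and 13 down.
A2 = 1: the only remaining digit allowed by both the 4 across and the 10 down.
B2 = 4 − 1 = 3 completes the 4 across.
A1 = 3 − 1 = 2 completes the 3 across.

7 9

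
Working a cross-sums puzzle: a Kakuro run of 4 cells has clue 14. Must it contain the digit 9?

No

Counterexample: {1,2,3,8} sums to 14 without using 9.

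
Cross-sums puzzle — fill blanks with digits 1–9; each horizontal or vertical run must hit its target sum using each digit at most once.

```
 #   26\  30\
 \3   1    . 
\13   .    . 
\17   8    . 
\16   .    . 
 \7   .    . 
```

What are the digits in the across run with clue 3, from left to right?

1 2

3 in 2 cells must be {1,2}; 17 in 2 cells must be {8,9}; 16 in 2 cells must be {7,9}.
R1C2 = 3 − 1 = 2 completes the 3 across.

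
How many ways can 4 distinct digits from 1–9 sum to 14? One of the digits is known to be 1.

4

4 distinct digits from 1–9 sum between 10 and 30.
Keeping only sets containing 1.
Enumerating: {1,2,3,8}, {1,2,4,7}, {1,2,5,6}, {1,3,4,6}.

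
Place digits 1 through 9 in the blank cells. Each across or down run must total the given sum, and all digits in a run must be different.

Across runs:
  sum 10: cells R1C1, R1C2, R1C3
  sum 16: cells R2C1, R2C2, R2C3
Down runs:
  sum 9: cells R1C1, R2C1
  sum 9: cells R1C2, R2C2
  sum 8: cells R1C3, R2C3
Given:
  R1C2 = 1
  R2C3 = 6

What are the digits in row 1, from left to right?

7, 1, 2

R1C3 = 8 − 6 = 2 completes the 8 down.
R2C2 = 9 − 1 = 8 completes the 9 down.
R1C1 = 10 − 3 = 7 completes the 10 across.
R2C1 = 16 − 14 = 2 completes the 16 across.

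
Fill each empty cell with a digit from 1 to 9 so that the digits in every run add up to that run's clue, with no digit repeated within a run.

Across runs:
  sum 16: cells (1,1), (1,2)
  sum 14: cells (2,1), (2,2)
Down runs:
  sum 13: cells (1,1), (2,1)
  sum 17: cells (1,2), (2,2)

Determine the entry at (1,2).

16 in 2 cells must be {7,9}; 17 in 2 cells must be {8,9}.
The 16 across and the 17 down share only 9, so (1,2) = 9.
(2,2) = 17 − 9 = 8 completes the 17 down.
(1,1) = 16 − 9 = 7 completes the 16 across.
(2,1) = 14 − 8 = 6 completes the 14 across.

9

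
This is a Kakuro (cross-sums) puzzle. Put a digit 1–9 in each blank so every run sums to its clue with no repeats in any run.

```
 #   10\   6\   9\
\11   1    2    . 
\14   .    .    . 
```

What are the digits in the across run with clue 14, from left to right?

9, 4, 1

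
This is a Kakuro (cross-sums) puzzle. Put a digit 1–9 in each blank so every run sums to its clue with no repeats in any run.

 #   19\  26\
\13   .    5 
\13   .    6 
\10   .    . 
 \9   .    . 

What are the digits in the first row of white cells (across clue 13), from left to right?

8, 5

R1C1 = 13 − 5 = 8 completes the 13 across.
R2C1 = 13 − 6 = 7 completes the 13 across.
Nothing is forced directly, so branch on R3C1, whose candidates are 1 or 3. If R3C1 = 1: then R3C2 would have to be in {9} for the 10 across but in {7,8} for the 26 down — contradiction. So R3C1 = 3.
R3C2 = 10 − 3 = 7 completes the 10 across.
R4C1 = 19 − 18 = 1 completes the 19 down.
R4C2 = 9 − 1 = 8 completes the 9 across.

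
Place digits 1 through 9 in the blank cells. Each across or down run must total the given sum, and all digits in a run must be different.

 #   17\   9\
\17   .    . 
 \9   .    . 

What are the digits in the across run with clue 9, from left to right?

17 in 2 cells must be {8,9}.
The 17 across and the 9 down share only 8, so R1C2 = 8.
The 9 across and the 17 down share only 8, so R2C1 = 8.
R2C2 = 9 − 8 = 1 completes the 9 across.
R1C1 = 17 − 8 = 9 completes the 17 across.

8, 1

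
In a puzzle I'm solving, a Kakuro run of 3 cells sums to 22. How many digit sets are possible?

3 distinct digits from 1–9 sum between 6 and 24.
Enumerating: {5,8,9}, {6,7,9}.

2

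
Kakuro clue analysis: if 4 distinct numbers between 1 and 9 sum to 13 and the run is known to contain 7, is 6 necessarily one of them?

The only way to make 13 from 4 distinct digits under that restriction is {1,2,3,7}, which does not contain 6.

No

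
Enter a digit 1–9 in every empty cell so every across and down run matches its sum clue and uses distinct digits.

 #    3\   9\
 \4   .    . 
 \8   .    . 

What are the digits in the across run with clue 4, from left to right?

1 3

4 in 2 cells must be {1,3}; 3 in 2 cells must be {1,2}.
The 4 across and the 3 down share only 1, so R1C1 = 1.
R1C2 = 4 − 1 = 3 completes the 4 across.
R2C1 = 3 − 1 = 2 completes the 3 down.
R2C2 = 8 − 2 = 6 completes the 8 across.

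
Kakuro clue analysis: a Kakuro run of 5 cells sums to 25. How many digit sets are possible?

12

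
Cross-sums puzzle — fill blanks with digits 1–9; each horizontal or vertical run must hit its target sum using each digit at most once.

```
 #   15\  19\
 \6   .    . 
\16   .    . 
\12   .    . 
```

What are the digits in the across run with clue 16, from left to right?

16 in 2 cells must be {7,9}.
Nothing is forced directly, so branch on R1C2, whose candidates are 2 or 4 or 5. If R1C2 = 2: that forces R1C1 = 4, R2C1 = 9, after which R2C2 would have to be in {7} for the 16 across but in {8,9} for the 19 down — contradiction. If R1C2 = 5: that forces R1C1 = 1, R2C1 = 9, after which R2C2 would have to be in {7} for the 16 across but in {6,8} for the 19 down — contradiction. So R1C2 = 4.
R1C1 = 6 − 4 = 2 completes the 6 across.
Nothing is forced directly, so branch on R2C1, whose candidates are 7 or 9. If R2C1 = 7: that forces R2C2 = 9, after which R3C1 would have to be in {3,4,5,7,8,9} for the 12 across but in {6} for the 15 down — contradiction. So R2C1 = 9.
R2C2 = 16 − 9 = 7 completes the 16 across.
R3C1 = 15 − 11 = 4 completes the 15 down.
R3C2 = 12 − 4 = 8 completes the 12 across.

9 7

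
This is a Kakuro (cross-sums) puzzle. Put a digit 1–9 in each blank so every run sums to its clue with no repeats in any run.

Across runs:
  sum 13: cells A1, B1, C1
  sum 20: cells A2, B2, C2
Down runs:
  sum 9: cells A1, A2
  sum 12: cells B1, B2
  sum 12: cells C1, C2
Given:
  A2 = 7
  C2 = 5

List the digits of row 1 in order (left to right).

A1 = 9 − 7 = 2 completes the 9 down.
C1 = 12 − 5 = 7 completes the 12 down.
B2 = 20 − 12 = 8 completes the 20 across.
B1 = 13 − 9 = 4 completes the 13 across.

2 4 7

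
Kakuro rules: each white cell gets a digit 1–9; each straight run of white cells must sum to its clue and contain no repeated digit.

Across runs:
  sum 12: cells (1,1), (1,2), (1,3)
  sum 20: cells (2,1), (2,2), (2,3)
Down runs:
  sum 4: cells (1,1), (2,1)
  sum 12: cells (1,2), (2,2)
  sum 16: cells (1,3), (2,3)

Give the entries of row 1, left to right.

1 4 7

4 in 2 cells must be {1,3}; 16 in 2 cells must be {7,9}.
The 20 across and the 4 down share only 3, so (2,1) = 3.
Given what's placed, (2,3) must be 9 to fit the 20 across and 16 down.
(1,1) = 4 − 3 = 1 completes the 4 down.
(1,3) = 16 − 9 = 7 completes the 16 down.
(2,2) = 20 − 12 = 8 completes the 20 across.
(1,2) = 12 − 8 = 4 completes the 12 across.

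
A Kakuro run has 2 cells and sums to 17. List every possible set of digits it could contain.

{8,9}

2 distinct digits from 1–9 sum between 3 and 17.
Only one set works: {8,9}.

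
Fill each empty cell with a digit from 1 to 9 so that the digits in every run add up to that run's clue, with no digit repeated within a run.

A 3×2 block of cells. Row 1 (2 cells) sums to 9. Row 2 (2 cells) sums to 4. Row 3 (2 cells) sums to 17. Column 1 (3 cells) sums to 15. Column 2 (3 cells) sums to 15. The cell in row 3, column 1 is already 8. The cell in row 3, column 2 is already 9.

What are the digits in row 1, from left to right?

4 5

4 in 2 cells must be {1,3}; 17 in 2 cells must be {8,9}.
(2,2) = 1: the only remaining digit allowed by both the 4 across and the 15 down.
(1,2) = 15 − 10 = 5 completes the 15 down.
(2,1) = 4 − 1 = 3 completes the 4 across.
(1,1) = 9 − 5 = 4 completes the 9 across.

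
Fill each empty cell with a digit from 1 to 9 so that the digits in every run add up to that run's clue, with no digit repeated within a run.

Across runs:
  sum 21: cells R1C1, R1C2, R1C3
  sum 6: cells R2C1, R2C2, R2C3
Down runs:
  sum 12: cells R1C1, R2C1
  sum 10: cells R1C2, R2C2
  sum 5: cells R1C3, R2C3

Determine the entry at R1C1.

9

6 in 3 cells must be {1,2,3}.
The 21 across and the 5 down share only 4, so R1C3 = 4.
The 6 across and the 12 down share only 3, so R2C1 = 3.
R2C3 = 5 − 4 = 1 completes the 5 down.
R1C1 = 12 − 3 = 9 completes the 12 down.
R1C2 = 21 − 13 = 8 completes the 21 across.
R2C2 = 6 − 4 = 2 completes the 6 across.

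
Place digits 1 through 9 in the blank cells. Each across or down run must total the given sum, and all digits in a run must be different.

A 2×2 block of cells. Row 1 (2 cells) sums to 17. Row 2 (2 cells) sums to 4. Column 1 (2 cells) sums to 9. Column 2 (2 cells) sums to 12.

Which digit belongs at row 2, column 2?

3

17 in 2 cells must be {8,9}; 4 in 2 cells must be {1,3}.
The 17 across and the 9 down share only 8, so (1,1) = 8.
(1,2) = 17 − 8 = 9 completes the 17 across.
(2,1) = 9 − 8 = 1 completes the 9 down.
(2,2) = 4 − 1 = 3 completes the 4 across.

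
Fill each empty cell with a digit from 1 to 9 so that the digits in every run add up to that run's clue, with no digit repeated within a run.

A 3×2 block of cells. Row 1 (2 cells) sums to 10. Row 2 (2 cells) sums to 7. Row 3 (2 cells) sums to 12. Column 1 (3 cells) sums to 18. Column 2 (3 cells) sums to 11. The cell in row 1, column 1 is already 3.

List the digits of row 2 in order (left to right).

6 1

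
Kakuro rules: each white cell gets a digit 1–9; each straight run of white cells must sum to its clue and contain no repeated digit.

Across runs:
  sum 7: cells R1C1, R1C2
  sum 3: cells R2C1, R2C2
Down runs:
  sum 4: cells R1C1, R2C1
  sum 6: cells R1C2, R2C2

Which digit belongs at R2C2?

2

3 in 2 cells must be {1,2}; 4 in 2 cells must be {1,3}.
The 3 across and the 4 down share only 1, so R2C1 = 1.
R2C2 = 3 − 1 = 2 completes the 3 across.
R1C1 = 4 − 1 = 3 completes the 4 down.
R1C2 = 7 − 3 = 4 completes the 7 across.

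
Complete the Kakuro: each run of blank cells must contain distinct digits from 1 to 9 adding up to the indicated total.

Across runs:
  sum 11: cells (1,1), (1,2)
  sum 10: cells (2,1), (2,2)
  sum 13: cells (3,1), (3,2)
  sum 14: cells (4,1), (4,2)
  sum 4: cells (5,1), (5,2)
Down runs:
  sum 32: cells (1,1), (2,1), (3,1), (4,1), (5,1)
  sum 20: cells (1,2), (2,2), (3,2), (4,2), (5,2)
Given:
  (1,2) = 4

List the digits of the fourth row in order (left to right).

4 in 2 cells must be {1,3}.
(1,1) = 11 − 4 = 7 completes the 11 across.
Given what's placed, (5,1) must be 3 to fit the 4 across and 32 down.
(5,2) = 4 − 3 = 1 completes the 4 across.
No cell is forced outright now. (2,1) can only be 8 or 9 (the digits allowed by both its 10 across and its 32 down). If (2,1) = 9: then (2,2) would have to be in {1} for the 10 across but in {2,3,5,6,7,8} for the 20 down — contradiction. So (2,1) = 8.
(2,2) = 10 − 8 = 2 completes the 10 across.
No cell is forced outright now. (3,1) can only be 5 or 9 (the digits allowed by both its 13 across and its 32 down). If (3,1) = 9: then (3,2) would have to be in {4} for the 13 across but in {5,6,7,8} for the 20 down — contradiction. So (3,1) = 5.
(3,2) = 13 − 5 = 8 completes the 13 across.
(4,1) = 32 − 23 = 9 completes the 32 down.
(4,2) = 14 − 9 = 5 completes the 14 across.

9, 5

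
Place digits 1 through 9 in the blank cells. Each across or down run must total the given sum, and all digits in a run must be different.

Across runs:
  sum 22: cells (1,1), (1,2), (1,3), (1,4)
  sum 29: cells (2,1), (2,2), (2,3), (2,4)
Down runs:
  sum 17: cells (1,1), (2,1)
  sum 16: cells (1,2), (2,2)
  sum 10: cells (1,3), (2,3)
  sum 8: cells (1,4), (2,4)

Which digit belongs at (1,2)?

9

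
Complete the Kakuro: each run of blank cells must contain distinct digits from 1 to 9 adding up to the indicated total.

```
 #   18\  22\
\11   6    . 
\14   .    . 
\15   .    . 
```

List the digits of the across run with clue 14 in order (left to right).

R1C2 = 11 − 6 = 5 completes the 11 across.
No cell is forced outright now. R2C2 can only be 8 or 9 (the digits allowed by both its 14 across and its 22 down). If R2C2 = 8: then R2C1 would have to be in {6} for the 14 across but in {3,4,5,7,8,9} for the 18 down — contradiction. So R2C2 = 9.
R2C1 = 14 − 9 = 5 completes the 14 across.
R3C1 = 18 − 11 = 7 completes the 18 down.
R3C2 = 15 − 7 = 8 completes the 15 across.

5 9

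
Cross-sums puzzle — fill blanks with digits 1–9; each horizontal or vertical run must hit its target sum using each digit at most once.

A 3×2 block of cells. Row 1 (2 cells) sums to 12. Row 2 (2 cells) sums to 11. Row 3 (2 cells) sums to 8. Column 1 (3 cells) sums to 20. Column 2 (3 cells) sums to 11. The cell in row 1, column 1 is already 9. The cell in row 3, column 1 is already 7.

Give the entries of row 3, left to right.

7 1

(1,2) = 12 − 9 = 3 completes the 12 across.
(2,1) = 20 − 16 = 4 completes the 20 down.
(2,2) = 11 − 4 = 7 completes the 11 across.
(3,2) = 8 − 7 = 1 completes the 8 across.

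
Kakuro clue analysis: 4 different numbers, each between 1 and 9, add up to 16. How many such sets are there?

4 distinct digits from 1–9 sum between 10 and 30.

8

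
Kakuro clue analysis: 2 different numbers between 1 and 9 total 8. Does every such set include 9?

No

Counterexample: {1,7} sums to 8 without using 9.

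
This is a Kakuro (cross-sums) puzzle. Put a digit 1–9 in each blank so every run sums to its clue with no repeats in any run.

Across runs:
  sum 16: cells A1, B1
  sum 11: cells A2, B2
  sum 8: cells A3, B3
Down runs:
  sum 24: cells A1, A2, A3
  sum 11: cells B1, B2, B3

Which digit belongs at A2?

8

16 in 2 cells must be {7,9}; 24 in 3 cells must be {7,8,9}.
The 16 across and the 11 down share only 7, so B1 = 7.
Given what's placed, B2 must be 3 to fit the 11 across and 11 down.
A3 = 7: only digit in both the 8-across and 24-down candidate sets.
B3 = 8 − 7 = 1 completes the 8 across.
A1 = 16 − 7 = 9 completes the 16 across.
A2 = 11 − 3 = 8 completes the 11 across.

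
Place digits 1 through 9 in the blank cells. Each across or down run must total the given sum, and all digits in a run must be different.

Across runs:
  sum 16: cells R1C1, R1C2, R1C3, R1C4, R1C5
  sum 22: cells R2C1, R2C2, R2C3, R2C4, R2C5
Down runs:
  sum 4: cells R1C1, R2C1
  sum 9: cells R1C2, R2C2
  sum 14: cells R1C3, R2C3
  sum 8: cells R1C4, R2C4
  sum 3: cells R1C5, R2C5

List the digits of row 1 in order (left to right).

3, 4, 6, 2, 1

16 in 5 cells must be {1,2,3,4,6}; 4 in 2 cells must be {1,3}; 3 in 2 cells must be {1,2}.
Only 6 fits R1C3 under both its across sum 16 and down sum 14.
R2C3 = 14 − 6 = 8 completes the 14 down.
Nothing is forced directly, so branch on R1C1, whose candidates are 1 or 3. If R1C1 = 1: that forces R1C5 = 2, R2C1 = 3, R2C5 = 1, R1C4 = 3, after which R2C4 would have to be in {4,6} for the 22 across but in {5} for the 8 down — contradiction. So R1C1 = 3.
R2C1 = 4 − 3 = 1 completes the 4 down.
R2C5 = 2: the only remaining digit allowed by both the 22 across and the 3 down.
R1C5 = 3 − 2 = 1 completes the 3 down.
Given what's placed, R1C4 must be 2 to fit the 16 across and 8 down.
R2C4 = 8 − 2 = 6 completes the 8 down.
R1C2 = 16 − 12 = 4 completes the 16 across.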